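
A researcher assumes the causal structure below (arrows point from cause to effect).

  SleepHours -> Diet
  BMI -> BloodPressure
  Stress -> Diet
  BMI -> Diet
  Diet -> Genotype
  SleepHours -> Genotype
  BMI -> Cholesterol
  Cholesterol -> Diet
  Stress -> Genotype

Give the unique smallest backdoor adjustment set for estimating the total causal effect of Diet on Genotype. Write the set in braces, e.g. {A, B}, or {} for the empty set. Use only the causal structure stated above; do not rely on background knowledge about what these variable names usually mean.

Variables eligible for adjustment (non-descendants of Diet, excluding Diet and Genotype): {BMI, BloodPressure, Cholesterol, SleepHours, Stress}.
Backdoor paths from Diet to Genotype:
  P1: Diet <- Stress -> Genotype
  P2: Diet <- SleepHours -> Genotype
The empty set is not sufficient: P1 (Diet <- Stress -> Genotype) has no collider blocking it and no conditioned non-collider, so it is open.
Try {SleepHours, Stress}:
  P1: blocked at fork node Stress ∈ conditioning set.
  P2: blocked at fork node SleepHours ∈ conditioning set.
{SleepHours, Stress} contains no descendant of Diet and blocks every backdoor path.
Every element of {SleepHours, Stress} is needed (dropping SleepHours leaves P2 open; dropping Stress leaves P1 open), so no proper subset is valid.
Among all size-2 subsets of the eligible variables, only {SleepHours, Stress} blocks every backdoor path, so it is the unique smallest valid adjustment set.

{SleepHours, Stress}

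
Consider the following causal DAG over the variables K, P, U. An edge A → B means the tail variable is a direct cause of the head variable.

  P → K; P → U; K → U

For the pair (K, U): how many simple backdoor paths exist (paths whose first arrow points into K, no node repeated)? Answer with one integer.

1

A backdoor path from K to U is any simple undirected path whose first edge points into K (i.e. leaves K via a parent).
Parents of K: {P}.
Enumerating:
  P1: K <- P -> U
That exhausts the simple backdoor paths. Count: 1.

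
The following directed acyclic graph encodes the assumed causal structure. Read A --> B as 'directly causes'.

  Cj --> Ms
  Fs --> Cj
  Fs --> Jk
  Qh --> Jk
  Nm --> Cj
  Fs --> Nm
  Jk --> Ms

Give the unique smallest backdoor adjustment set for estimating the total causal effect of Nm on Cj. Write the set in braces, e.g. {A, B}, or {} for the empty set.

{Fs}

Variables eligible for adjustment (non-descendants of Nm, excluding Nm and Cj): {Fs, Jk, Qh}.
Backdoor paths from Nm to Cj:
  P1: Nm <- Fs -> Jk -> Ms <- Cj
  P2: Nm <- Fs -> Cj
The empty set is not sufficient: P2 (Nm <- Fs -> Cj) has no collider blocking it and no conditioned non-collider, so it is open.
Try {Fs}:
  P1: blocked at fork node Fs ∈ conditioning set.
  P2: blocked at fork node Fs ∈ conditioning set.
{Fs} contains no descendant of Nm and blocks every backdoor path.
No other singleton works — e.g. {Qh} leaves P2 open — so {Fs} is the unique smallest valid adjustment set.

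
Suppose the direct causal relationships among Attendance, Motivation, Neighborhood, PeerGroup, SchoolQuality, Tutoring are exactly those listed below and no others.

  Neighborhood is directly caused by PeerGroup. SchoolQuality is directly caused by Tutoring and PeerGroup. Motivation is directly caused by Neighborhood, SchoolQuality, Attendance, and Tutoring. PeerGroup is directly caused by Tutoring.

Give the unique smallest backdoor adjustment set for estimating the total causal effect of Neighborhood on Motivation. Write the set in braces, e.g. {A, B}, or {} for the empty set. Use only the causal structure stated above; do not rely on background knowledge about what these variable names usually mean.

Variables eligible for adjustment (non-descendants of Neighborhood, excluding Neighborhood and Motivation): {Attendance, PeerGroup, SchoolQuality, Tutoring}.
Backdoor paths from Neighborhood to Motivation:
  P1: Neighborhood <- PeerGroup <- Tutoring -> SchoolQuality -> Motivation
  P2: Neighborhood <- PeerGroup <- Tutoring -> Motivation
  P3: Neighborhood <- PeerGroup -> SchoolQuality <- Tutoring -> Motivation
  P4: Neighborhood <- PeerGroup -> SchoolQuality -> Motivation
The empty set is not sufficient: P1 (Neighborhood <- PeerGroup <- Tutoring -> SchoolQuality -> Motivation) has no collider blocking it and no conditioned non-collider, so it is open.
Try {PeerGroup}:
  P1: blocked at chain node PeerGroup ∈ conditioning set.
  P2: blocked at chain node PeerGroup ∈ conditioning set.
  P3: blocked at fork node PeerGroup ∈ conditioning set.
  P4: blocked at fork node PeerGroup ∈ conditioning set.
{PeerGroup} contains no descendant of Neighborhood and blocks every backdoor path.
No other singleton works — e.g. {Attendance} leaves P1 open — so {PeerGroup} is the unique smallest valid adjustment set.

{PeerGroup}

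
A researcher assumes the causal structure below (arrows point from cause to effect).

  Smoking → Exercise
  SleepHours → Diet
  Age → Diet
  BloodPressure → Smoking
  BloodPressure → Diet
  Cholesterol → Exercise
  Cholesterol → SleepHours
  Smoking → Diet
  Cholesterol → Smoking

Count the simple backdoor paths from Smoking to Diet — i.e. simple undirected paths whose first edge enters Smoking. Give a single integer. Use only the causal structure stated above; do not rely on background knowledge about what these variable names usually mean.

A backdoor path from Smoking to Diet is any simple undirected path whose first edge points into Smoking (i.e. leaves Smoking via a parent).
Parents of Smoking: {BloodPressure, Cholesterol}.
Enumerating:
  P1: Smoking <- Cholesterol -> SleepHours -> Diet
  P2: Smoking <- BloodPressure -> Diet
That exhausts the simple backdoor paths. Count: 2.

2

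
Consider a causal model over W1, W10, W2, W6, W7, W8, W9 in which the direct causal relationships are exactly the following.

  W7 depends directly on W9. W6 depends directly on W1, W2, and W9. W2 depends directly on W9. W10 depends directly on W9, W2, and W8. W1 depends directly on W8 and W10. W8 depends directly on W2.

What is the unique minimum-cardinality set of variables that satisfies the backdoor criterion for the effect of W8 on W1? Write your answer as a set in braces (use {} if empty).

Variables eligible for adjustment (non-descendants of W8, excluding W8 and W1): {W2, W7, W9}.
Backdoor paths from W8 to W1:
  P1: W8 <- W2 <- W9 -> W10 -> W1
  P2: W8 <- W2 <- W9 -> W6 <- W1
  P3: W8 <- W2 -> W10 <- W9 -> W6 <- W1
  P4: W8 <- W2 -> W10 -> W1
  P5: W8 <- W2 -> W6 <- W9 -> W10 -> W1
  P6: W8 <- W2 -> W6 <- W1
The empty set is not sufficient: P1 (W8 <- W2 <- W9 -> W10 -> W1) has no collider blocking it and no conditioned non-collider, so it is open.
Try {W2}:
  P1: blocked at chain node W2 ∈ conditioning set.
  P2: blocked at chain node W2 ∈ conditioning set.
  P3: blocked at fork node W2 ∈ conditioning set.
  P4: blocked at fork node W2 ∈ conditioning set.
  P5: blocked at fork node W2 ∈ conditioning set.
  P6: blocked at fork node W2 ∈ conditioning set.
{W2} contains no descendant of W8 and blocks every backdoor path.
No other singleton works — e.g. {W9} leaves P4 open — so {W2} is the unique smallest valid adjustment set.

{W2}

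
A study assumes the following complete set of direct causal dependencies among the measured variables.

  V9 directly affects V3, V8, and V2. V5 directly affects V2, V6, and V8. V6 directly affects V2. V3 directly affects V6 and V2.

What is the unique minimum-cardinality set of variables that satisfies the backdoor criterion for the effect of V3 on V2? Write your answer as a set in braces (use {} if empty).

{V9}

Variables eligible for adjustment (non-descendants of V3, excluding V3 and V2): {V5, V8, V9}.
Backdoor paths from V3 to V2:
  P1: V3 <- V9 -> V2
  P2: V3 <- V9 -> V8 <- V5 -> V6 -> V2
  P3: V3 <- V9 -> V8 <- V5 -> V2
The empty set is not sufficient: P1 (V3 <- V9 -> V2) has no collider blocking it and no conditioned non-collider, so it is open.
Try {V9}:
  P1: blocked at fork node V9 ∈ conditioning set.
  P2: blocked at fork node V9 ∈ conditioning set.
  P3: blocked at fork node V9 ∈ conditioning set.
{V9} contains no descendant of V3 and blocks every backdoor path.
No other singleton works — e.g. {V5} leaves P1 open — so {V9} is the unique smallest valid adjustment set.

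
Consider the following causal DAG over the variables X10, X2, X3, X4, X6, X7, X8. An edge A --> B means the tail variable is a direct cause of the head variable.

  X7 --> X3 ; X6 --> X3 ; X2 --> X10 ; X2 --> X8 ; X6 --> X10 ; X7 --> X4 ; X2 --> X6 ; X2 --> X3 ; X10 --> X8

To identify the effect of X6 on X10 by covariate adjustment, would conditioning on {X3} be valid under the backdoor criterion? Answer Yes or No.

No

Backdoor paths from X6 to X10 (paths whose first edge points into X6):
  P1: X6 <- X2 -> X10
  P2: X6 <- X2 -> X8 <- X10
Condition 1 (no descendant of X6 in the set): FAILS — X3 is a descendant of X6.
Condition 2 (every backdoor path blocked by {X3}):
  P1: open — no interior node is in the conditioning set.
  P2: blocked at collider X8 (neither it nor any descendant is in the conditioning set).
{X3} does not satisfy the backdoor criterion.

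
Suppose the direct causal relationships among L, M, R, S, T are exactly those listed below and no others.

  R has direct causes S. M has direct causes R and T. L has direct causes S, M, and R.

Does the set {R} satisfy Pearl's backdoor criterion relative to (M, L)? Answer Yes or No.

Backdoor paths from M to L (paths whose first edge points into M):
  P1: M <- R <- S -> L
  P2: M <- R -> L
Condition 1 (no descendant of M in the set): holds — descendants of M are {L}; none are in {R}.
Condition 2 (every backdoor path blocked by {R}):
  P1: blocked at chain node R ∈ conditioning set.
  P2: blocked at fork node R ∈ conditioning set.
{R} satisfies the backdoor criterion.

Yes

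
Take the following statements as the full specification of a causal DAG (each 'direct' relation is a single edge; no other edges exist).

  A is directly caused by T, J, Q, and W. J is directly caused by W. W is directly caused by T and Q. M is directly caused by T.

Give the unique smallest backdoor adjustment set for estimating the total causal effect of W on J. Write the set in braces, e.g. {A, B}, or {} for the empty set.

Variables eligible for adjustment (non-descendants of W, excluding W and J): {M, Q, T}.
Backdoor paths from W to J:
  P1: W <- T -> A <- J
  P2: W <- Q -> A <- J
Each backdoor path contains an unconditioned collider, so every path is already blocked with the empty conditioning set:
  P1: blocked at collider A (neither it nor any descendant is in the conditioning set).
  P2: blocked at collider A (neither it nor any descendant is in the conditioning set).
The empty set is therefore the unique smallest valid set.

{}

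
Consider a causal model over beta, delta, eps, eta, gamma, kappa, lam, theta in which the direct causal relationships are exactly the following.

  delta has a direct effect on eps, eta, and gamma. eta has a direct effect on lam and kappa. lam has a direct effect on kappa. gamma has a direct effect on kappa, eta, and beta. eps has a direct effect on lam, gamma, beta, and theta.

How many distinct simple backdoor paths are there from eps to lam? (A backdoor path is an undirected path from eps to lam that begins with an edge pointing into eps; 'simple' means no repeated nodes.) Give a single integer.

7

A backdoor path from eps to lam is any simple undirected path whose first edge points into eps (i.e. leaves eps via a parent).
Parents of eps: {delta}.
Enumerating:
  P1: eps <- delta -> gamma -> eta -> lam
  P2: eps <- delta -> gamma -> eta -> kappa <- lam
  P3: eps <- delta -> gamma -> kappa <- eta -> lam
  P4: eps <- delta -> gamma -> kappa <- lam
  P5: eps <- delta -> eta <- gamma -> kappa <- lam
  P6: eps <- delta -> eta -> lam
  P7: eps <- delta -> eta -> kappa <- lam
That exhausts the simple backdoor paths. Count: 7.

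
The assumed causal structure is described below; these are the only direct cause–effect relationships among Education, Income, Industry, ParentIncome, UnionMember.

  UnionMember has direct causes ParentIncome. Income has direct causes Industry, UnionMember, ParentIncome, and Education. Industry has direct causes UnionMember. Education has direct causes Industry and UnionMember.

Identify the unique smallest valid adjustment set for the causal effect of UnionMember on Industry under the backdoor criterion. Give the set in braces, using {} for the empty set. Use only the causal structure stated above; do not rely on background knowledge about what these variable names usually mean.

{}

Variables eligible for adjustment (non-descendants of UnionMember, excluding UnionMember and Industry): {ParentIncome}.
Backdoor paths from UnionMember to Industry:
  P1: UnionMember <- ParentIncome -> Income <- Industry
  P2: UnionMember <- ParentIncome -> Income <- Education <- Industry
Each backdoor path contains an unconditioned collider, so every path is already blocked with the empty conditioning set:
  P1: blocked at collider Income (neither it nor any descendant is in the conditioning set).
  P2: blocked at collider Income (neither it nor any descendant is in the conditioning set).
The empty set is therefore the unique smallest valid set.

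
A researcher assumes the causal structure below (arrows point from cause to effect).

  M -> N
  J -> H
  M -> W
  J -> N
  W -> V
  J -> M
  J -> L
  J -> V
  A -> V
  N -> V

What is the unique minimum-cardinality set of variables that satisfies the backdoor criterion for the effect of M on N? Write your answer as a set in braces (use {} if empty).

{J}

Variables eligible for adjustment (non-descendants of M, excluding M and N): {A, H, J, L}.
Backdoor paths from M to N:
  P1: M <- J -> N
  P2: M <- J -> V <- N
The empty set is not sufficient: P1 (M <- J -> N) has no collider blocking it and no conditioned non-collider, so it is open.
Try {J}:
  P1: blocked at fork node J ∈ conditioning set.
  P2: blocked at fork node J ∈ conditioning set.
{J} contains no descendant of M and blocks every backdoor path.
No other singleton works — e.g. {A} leaves P1 open — so {J} is the unique smallest valid adjustment set.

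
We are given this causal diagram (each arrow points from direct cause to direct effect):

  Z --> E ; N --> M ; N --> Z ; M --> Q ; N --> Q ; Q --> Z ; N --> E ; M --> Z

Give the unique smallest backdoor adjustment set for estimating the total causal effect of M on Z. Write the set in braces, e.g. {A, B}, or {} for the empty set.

{N}

Variables eligible for adjustment (non-descendants of M, excluding M and Z): {N}.
Backdoor paths from M to Z:
  P1: M <- N -> Q -> Z
  P2: M <- N -> Z
  P3: M <- N -> E <- Z
The empty set is not sufficient: P1 (M <- N -> Q -> Z) has no collider blocking it and no conditioned non-collider, so it is open.
Try {N}:
  P1: blocked at fork node N ∈ conditioning set.
  P2: blocked at fork node N ∈ conditioning set.
  P3: blocked at fork node N ∈ conditioning set.
{N} contains no descendant of M and blocks every backdoor path.
{N} is the unique smallest valid adjustment set.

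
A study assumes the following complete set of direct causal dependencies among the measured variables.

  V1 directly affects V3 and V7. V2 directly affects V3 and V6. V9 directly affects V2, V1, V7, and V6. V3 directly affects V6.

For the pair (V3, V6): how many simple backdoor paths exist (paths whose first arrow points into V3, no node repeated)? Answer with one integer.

A backdoor path from V3 to V6 is any simple undirected path whose first edge points into V3 (i.e. leaves V3 via a parent).
Parents of V3: {V1, V2}.
Enumerating:
  P1: V3 <- V1 <- V9 -> V2 -> V6
  P2: V3 <- V1 <- V9 -> V6
  P3: V3 <- V1 -> V7 <- V9 -> V2 -> V6
  P4: V3 <- V1 -> V7 <- V9 -> V6
  P5: V3 <- V2 <- V9 -> V6
  P6: V3 <- V2 -> V6
That exhausts the simple backdoor paths. Count: 6.

6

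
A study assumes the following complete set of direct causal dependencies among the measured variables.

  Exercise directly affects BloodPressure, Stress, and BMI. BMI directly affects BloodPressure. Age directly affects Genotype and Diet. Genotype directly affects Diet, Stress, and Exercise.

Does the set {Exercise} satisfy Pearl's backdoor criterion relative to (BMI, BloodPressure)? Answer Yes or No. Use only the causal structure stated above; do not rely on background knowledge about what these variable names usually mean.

Yes

Backdoor paths from BMI to BloodPressure (paths whose first edge points into BMI):
  P1: BMI <- Exercise -> BloodPressure
Condition 1 (no descendant of BMI in the set): holds — descendants of BMI are {BloodPressure}; none are in {Exercise}.
Condition 2 (every backdoor path blocked by {Exercise}):
  P1: blocked at fork node Exercise ∈ conditioning set.
{Exercise} satisfies the backdoor criterion.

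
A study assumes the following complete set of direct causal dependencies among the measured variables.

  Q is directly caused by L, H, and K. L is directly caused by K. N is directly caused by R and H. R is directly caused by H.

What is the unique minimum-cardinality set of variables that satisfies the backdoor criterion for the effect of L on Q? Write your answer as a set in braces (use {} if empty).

{K}

Variables eligible for adjustment (non-descendants of L, excluding L and Q): {H, K, N, R}.
Backdoor paths from L to Q:
  P1: L <- K -> Q
The empty set is not sufficient: P1 (L <- K -> Q) has no collider blocking it and no conditioned non-collider, so it is open.
Try {K}:
  P1: blocked at fork node K ∈ conditioning set.
{K} contains no descendant of L and blocks every backdoor path.
No other singleton works — e.g. {H} leaves P1 open — so {K} is the unique smallest valid adjustment set.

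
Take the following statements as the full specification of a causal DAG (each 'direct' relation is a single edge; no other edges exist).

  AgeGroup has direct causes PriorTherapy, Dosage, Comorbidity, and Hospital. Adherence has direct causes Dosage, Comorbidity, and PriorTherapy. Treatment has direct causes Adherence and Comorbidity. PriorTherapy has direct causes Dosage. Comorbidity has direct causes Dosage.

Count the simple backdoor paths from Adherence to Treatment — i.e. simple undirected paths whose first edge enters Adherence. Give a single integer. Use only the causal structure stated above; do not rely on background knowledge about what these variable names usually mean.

A backdoor path from Adherence to Treatment is any simple undirected path whose first edge points into Adherence (i.e. leaves Adherence via a parent).
Parents of Adherence: {Comorbidity, Dosage, PriorTherapy}.
Enumerating:
  P1: Adherence <- Dosage -> PriorTherapy -> AgeGroup <- Comorbidity -> Treatment
  P2: Adherence <- Dosage -> Comorbidity -> Treatment
  P3: Adherence <- Dosage -> AgeGroup <- Comorbidity -> Treatment
  P4: Adherence <- PriorTherapy <- Dosage -> Comorbidity -> Treatment
  P5: Adherence <- PriorTherapy <- Dosage -> AgeGroup <- Comorbidity -> Treatment
  P6: Adherence <- PriorTherapy -> AgeGroup <- Dosage -> Comorbidity -> Treatment
  P7: Adherence <- PriorTherapy -> AgeGroup <- Comorbidity -> Treatment
  P8: Adherence <- Comorbidity -> Treatment
That exhausts the simple backdoor paths. Count: 8.

8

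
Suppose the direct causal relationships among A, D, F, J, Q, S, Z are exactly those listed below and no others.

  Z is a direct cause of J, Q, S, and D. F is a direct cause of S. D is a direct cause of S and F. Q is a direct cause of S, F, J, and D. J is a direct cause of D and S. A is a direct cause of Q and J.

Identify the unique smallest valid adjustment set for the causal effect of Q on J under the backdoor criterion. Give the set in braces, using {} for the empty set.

{A, Z}

Variables eligible for adjustment (non-descendants of Q, excluding Q and J): {A, Z}.
Backdoor paths from Q to J:
  P1: Q <- Z -> J
  P2: Q <- Z -> D <- J
  P3: Q <- Z -> D -> F -> S <- J
  P4: Q <- Z -> D -> S <- J
  P5: Q <- Z -> S <- J
  P6: Q <- Z -> S <- D <- J
  P7: Q <- Z -> S <- F <- D <- J
  P8: Q <- A -> J
The empty set is not sufficient: P1 (Q <- Z -> J) has no collider blocking it and no conditioned non-collider, so it is open.
Try {A, Z}:
  P1: blocked at fork node Z ∈ conditioning set.
  P2: blocked at fork node Z ∈ conditioning set.
  P3: blocked at fork node Z ∈ conditioning set.
  P4: blocked at fork node Z ∈ conditioning set.
  P5: blocked at fork node Z ∈ conditioning set.
  P6: blocked at fork node Z ∈ conditioning set.
  P7: blocked at fork node Z ∈ conditioning set.
  P8: blocked at fork node A ∈ conditioning set.
{A, Z} contains no descendant of Q and blocks every backdoor path.
Every element of {A, Z} is needed (dropping A leaves P8 open; dropping Z leaves P1 open), so no proper subset is valid.
Among all size-2 subsets of the eligible variables, only {A, Z} blocks every backdoor path, so it is the unique smallest valid adjustment set.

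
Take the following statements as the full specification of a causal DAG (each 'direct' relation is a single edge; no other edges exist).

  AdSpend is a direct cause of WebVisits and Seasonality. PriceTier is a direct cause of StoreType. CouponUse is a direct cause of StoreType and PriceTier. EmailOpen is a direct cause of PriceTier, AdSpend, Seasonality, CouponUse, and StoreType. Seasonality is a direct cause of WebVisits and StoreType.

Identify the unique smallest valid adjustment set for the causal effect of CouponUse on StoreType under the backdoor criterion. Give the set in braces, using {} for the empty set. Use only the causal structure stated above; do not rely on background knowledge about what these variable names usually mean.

Variables eligible for adjustment (non-descendants of CouponUse, excluding CouponUse and StoreType): {AdSpend, EmailOpen, Seasonality, WebVisits}.
Backdoor paths from CouponUse to StoreType:
  P1: CouponUse <- EmailOpen -> AdSpend -> Seasonality -> StoreType
  P2: CouponUse <- EmailOpen -> AdSpend -> WebVisits <- Seasonality -> StoreType
  P3: CouponUse <- EmailOpen -> Seasonality -> StoreType
  P4: CouponUse <- EmailOpen -> PriceTier -> StoreType
  P5: CouponUse <- EmailOpen -> StoreType
The empty set is not sufficient: P1 (CouponUse <- EmailOpen -> AdSpend -> Seasonality -> StoreType) has no collider blocking it and no conditioned non-collider, so it is open.
Try {EmailOpen}:
  P1: blocked at fork node EmailOpen ∈ conditioning set.
  P2: blocked at fork node EmailOpen ∈ conditioning set.
  P3: blocked at fork node EmailOpen ∈ conditioning set.
  P4: blocked at fork node EmailOpen ∈ conditioning set.
  P5: blocked at fork node EmailOpen ∈ conditioning set.
{EmailOpen} contains no descendant of CouponUse and blocks every backdoor path.
No other singleton works — e.g. {AdSpend} leaves P3 open — so {EmailOpen} is the unique smallest valid adjustment set.

{EmailOpen}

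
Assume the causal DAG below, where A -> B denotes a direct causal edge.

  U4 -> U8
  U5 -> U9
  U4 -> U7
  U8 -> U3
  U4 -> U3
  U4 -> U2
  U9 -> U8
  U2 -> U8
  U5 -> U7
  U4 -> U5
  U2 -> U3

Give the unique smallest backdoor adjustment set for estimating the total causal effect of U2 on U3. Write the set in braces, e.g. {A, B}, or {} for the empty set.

Variables eligible for adjustment (non-descendants of U2, excluding U2 and U3): {U4, U5, U7, U9}.
Backdoor paths from U2 to U3:
  P1: U2 <- U4 -> U5 -> U9 -> U8 -> U3
  P2: U2 <- U4 -> U8 -> U3
  P3: U2 <- U4 -> U3
  P4: U2 <- U4 -> U7 <- U5 -> U9 -> U8 -> U3
The empty set is not sufficient: P1 (U2 <- U4 -> U5 -> U9 -> U8 -> U3) has no collider blocking it and no conditioned non-collider, so it is open.
Try {U4}:
  P1: blocked at fork node U4 ∈ conditioning set.
  P2: blocked at fork node U4 ∈ conditioning set.
  P3: blocked at fork node U4 ∈ conditioning set.
  P4: blocked at fork node U4 ∈ conditioning set.
{U4} contains no descendant of U2 and blocks every backdoor path.
No other singleton works — e.g. {U5} leaves P2 open — so {U4} is the unique smallest valid adjustment set.

{U4}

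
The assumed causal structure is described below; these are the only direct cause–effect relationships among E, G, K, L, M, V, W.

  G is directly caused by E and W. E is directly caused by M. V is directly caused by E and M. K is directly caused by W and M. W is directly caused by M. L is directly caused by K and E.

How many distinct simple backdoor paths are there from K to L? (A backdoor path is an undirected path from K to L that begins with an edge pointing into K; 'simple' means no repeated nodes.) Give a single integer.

A backdoor path from K to L is any simple undirected path whose first edge points into K (i.e. leaves K via a parent).
Parents of K: {M, W}.
Enumerating:
  P1: K <- M -> E -> L
  P2: K <- M -> W -> G <- E -> L
  P3: K <- M -> V <- E -> L
  P4: K <- W <- M -> E -> L
  P5: K <- W <- M -> V <- E -> L
  P6: K <- W -> G <- E -> L
That exhausts the simple backdoor paths. Count: 6.

6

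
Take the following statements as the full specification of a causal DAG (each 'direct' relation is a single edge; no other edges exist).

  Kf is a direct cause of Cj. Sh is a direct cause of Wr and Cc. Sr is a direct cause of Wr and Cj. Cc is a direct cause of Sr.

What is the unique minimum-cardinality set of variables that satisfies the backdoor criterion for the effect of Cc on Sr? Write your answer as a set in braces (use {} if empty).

Variables eligible for adjustment (non-descendants of Cc, excluding Cc and Sr): {Kf, Sh}.
Backdoor paths from Cc to Sr:
  P1: Cc <- Sh -> Wr <- Sr
Each backdoor path contains an unconditioned collider, so every path is already blocked with the empty conditioning set:
  P1: blocked at collider Wr (neither it nor any descendant is in the conditioning set).
The empty set is therefore the unique smallest valid set.

{}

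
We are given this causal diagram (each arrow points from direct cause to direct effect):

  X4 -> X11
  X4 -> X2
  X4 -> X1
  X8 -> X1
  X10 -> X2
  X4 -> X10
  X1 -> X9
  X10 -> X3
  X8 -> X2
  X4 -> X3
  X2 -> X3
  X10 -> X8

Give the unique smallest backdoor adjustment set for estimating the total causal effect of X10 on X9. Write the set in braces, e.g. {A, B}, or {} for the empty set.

{X4}

Variables eligible for adjustment (non-descendants of X10, excluding X10 and X9): {X11, X4}.
Backdoor paths from X10 to X9:
  P1: X10 <- X4 -> X1 -> X9
  P2: X10 <- X4 -> X2 <- X8 -> X1 -> X9
  P3: X10 <- X4 -> X3 <- X2 <- X8 -> X1 -> X9
The empty set is not sufficient: P1 (X10 <- X4 -> X1 -> X9) has no collider blocking it and no conditioned non-collider, so it is open.
Try {X4}:
  P1: blocked at fork node X4 ∈ conditioning set.
  P2: blocked at fork node X4 ∈ conditioning set.
  P3: blocked at fork node X4 ∈ conditioning set.
{X4} contains no descendant of X10 and blocks every backdoor path.
No other singleton works — e.g. {X11} leaves P1 open — so {X4} is the unique smallest valid adjustment set.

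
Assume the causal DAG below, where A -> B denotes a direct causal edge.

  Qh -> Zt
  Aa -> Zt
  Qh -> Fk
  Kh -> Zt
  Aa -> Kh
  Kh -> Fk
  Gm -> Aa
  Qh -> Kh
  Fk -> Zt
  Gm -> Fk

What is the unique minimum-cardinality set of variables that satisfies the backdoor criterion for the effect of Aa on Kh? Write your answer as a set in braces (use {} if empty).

Variables eligible for adjustment (non-descendants of Aa, excluding Aa and Kh): {Gm, Qh}.
Backdoor paths from Aa to Kh:
  P1: Aa <- Gm -> Fk <- Qh -> Kh
  P2: Aa <- Gm -> Fk <- Qh -> Zt <- Kh
  P3: Aa <- Gm -> Fk <- Kh
  P4: Aa <- Gm -> Fk -> Zt <- Qh -> Kh
  P5: Aa <- Gm -> Fk -> Zt <- Kh
Each backdoor path contains an unconditioned collider, so every path is already blocked with the empty conditioning set:
  P1: blocked at collider Fk (neither it nor any descendant is in the conditioning set).
  P2: blocked at collider Fk (neither it nor any descendant is in the conditioning set).
  P3: blocked at collider Fk (neither it nor any descendant is in the conditioning set).
  P4: blocked at collider Zt (neither it nor any descendant is in the conditioning set).
  P5: blocked at collider Zt (neither it nor any descendant is in the conditioning set).
The empty set is therefore the unique smallest valid set.

{}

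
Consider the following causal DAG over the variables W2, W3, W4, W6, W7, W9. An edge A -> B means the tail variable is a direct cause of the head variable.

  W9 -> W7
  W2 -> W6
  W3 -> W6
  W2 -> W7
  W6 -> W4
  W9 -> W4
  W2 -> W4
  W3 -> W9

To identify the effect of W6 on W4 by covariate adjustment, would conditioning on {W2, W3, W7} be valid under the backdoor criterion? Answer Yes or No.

Yes

Backdoor paths from W6 to W4 (paths whose first edge points into W6):
  P1: W6 <- W2 -> W7 <- W9 -> W4
  P2: W6 <- W2 -> W4
  P3: W6 <- W3 -> W9 -> W7 <- W2 -> W4
  P4: W6 <- W3 -> W9 -> W4
Condition 1 (no descendant of W6 in the set): holds — descendants of W6 are {W4}; none are in {W2, W3, W7}.
Condition 2 (every backdoor path blocked by {W2, W3, W7}):
  P1: blocked at fork node W2 ∈ conditioning set.
  P2: blocked at fork node W2 ∈ conditioning set.
  P3: blocked at fork node W3 ∈ conditioning set.
  P4: blocked at fork node W3 ∈ conditioning set.
{W2, W3, W7} satisfies the backdoor criterion.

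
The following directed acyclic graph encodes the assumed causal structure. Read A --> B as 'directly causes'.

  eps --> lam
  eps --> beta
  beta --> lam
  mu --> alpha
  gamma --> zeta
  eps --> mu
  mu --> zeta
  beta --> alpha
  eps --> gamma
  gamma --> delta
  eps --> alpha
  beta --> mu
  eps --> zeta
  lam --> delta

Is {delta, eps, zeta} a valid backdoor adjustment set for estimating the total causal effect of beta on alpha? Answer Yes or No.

Backdoor paths from beta to alpha (paths whose first edge points into beta):
  P1: beta <- eps -> mu -> alpha
  P2: beta <- eps -> lam -> delta <- gamma -> zeta <- mu -> alpha
  P3: beta <- eps -> alpha
  P4: beta <- eps -> gamma -> zeta <- mu -> alpha
  P5: beta <- eps -> zeta <- mu -> alpha
Condition 1 (no descendant of beta in the set): FAILS — delta and zeta are descendants of beta.
Condition 2 (every backdoor path blocked by {delta, eps, zeta}):
  P1: blocked at fork node eps ∈ conditioning set.
  P2: blocked at fork node eps ∈ conditioning set.
  P3: blocked at fork node eps ∈ conditioning set.
  P4: blocked at fork node eps ∈ conditioning set.
  P5: blocked at fork node eps ∈ conditioning set.
{delta, eps, zeta} does not satisfy the backdoor criterion.

No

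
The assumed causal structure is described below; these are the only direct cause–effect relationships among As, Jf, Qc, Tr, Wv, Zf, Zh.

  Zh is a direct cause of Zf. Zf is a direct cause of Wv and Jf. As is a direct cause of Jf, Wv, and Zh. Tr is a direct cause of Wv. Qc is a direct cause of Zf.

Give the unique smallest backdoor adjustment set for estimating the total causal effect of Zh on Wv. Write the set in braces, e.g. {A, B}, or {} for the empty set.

Variables eligible for adjustment (non-descendants of Zh, excluding Zh and Wv): {As, Qc, Tr}.
Backdoor paths from Zh to Wv:
  P1: Zh <- As -> Wv
  P2: Zh <- As -> Jf <- Zf -> Wv
The empty set is not sufficient: P1 (Zh <- As -> Wv) has no collider blocking it and no conditioned non-collider, so it is open.
Try {As}:
  P1: blocked at fork node As ∈ conditioning set.
  P2: blocked at fork node As ∈ conditioning set.
{As} contains no descendant of Zh and blocks every backdoor path.
No other singleton works — e.g. {Qc} leaves P1 open — so {As} is the unique smallest valid adjustment set.

{As}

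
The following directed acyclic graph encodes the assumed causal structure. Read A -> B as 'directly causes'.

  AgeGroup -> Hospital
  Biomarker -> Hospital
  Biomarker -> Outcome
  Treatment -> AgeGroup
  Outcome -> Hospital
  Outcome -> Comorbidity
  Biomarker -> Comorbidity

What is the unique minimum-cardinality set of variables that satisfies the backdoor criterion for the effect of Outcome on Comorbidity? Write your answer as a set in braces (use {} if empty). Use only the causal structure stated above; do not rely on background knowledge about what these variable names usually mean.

Variables eligible for adjustment (non-descendants of Outcome, excluding Outcome and Comorbidity): {AgeGroup, Biomarker, Treatment}.
Backdoor paths from Outcome to Comorbidity:
  P1: Outcome <- Biomarker -> Comorbidity
The empty set is not sufficient: P1 (Outcome <- Biomarker -> Comorbidity) has no collider blocking it and no conditioned non-collider, so it is open.
Try {Biomarker}:
  P1: blocked at fork node Biomarker ∈ conditioning set.
{Biomarker} contains no descendant of Outcome and blocks every backdoor path.
No other singleton works — e.g. {Treatment} leaves P1 open — so {Biomarker} is the unique smallest valid adjustment set.

{Biomarker}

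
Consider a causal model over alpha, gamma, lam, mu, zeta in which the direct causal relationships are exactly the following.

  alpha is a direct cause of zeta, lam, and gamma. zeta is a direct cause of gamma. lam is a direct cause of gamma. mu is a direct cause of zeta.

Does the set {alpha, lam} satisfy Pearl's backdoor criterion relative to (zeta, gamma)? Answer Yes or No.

Backdoor paths from zeta to gamma (paths whose first edge points into zeta):
  P1: zeta <- alpha -> lam -> gamma
  P2: zeta <- alpha -> gamma
Condition 1 (no descendant of zeta in the set): holds — descendants of zeta are {gamma}; none are in {alpha, lam}.
Condition 2 (every backdoor path blocked by {alpha, lam}):
  P1: blocked at fork node alpha ∈ conditioning set.
  P2: blocked at fork node alpha ∈ conditioning set.
{alpha, lam} satisfies the backdoor criterion.

Yes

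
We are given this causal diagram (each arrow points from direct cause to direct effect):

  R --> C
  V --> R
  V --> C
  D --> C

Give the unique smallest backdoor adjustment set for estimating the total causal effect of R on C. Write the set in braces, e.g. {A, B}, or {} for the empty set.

{V}

Variables eligible for adjustment (non-descendants of R, excluding R and C): {D, V}.
Backdoor paths from R to C:
  P1: R <- V -> C
The empty set is not sufficient: P1 (R <- V -> C) has no collider blocking it and no conditioned non-collider, so it is open.
Try {V}:
  P1: blocked at fork node V ∈ conditioning set.
{V} contains no descendant of R and blocks every backdoor path.
No other singleton works — e.g. {D} leaves P1 open — so {V} is the unique smallest valid adjustment set.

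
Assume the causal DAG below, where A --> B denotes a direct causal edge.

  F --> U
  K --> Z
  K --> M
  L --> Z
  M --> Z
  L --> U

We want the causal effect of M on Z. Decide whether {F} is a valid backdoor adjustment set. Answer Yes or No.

No

Backdoor paths from M to Z (paths whose first edge points into M):
  P1: M <- K -> Z
Condition 1 (no descendant of M in the set): holds — descendants of M are {Z}; none are in {F}.
Condition 2 (every backdoor path blocked by {F}):
  P1: open — no interior node is in the conditioning set.
{F} does not satisfy the backdoor criterion.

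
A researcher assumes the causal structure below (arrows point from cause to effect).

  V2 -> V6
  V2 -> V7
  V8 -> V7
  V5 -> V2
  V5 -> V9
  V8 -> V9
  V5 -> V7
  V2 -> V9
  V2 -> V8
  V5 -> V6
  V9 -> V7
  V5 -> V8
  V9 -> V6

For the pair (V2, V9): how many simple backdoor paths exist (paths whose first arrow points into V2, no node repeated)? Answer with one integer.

A backdoor path from V2 to V9 is any simple undirected path whose first edge points into V2 (i.e. leaves V2 via a parent).
Parents of V2: {V5}.
Enumerating:
  P1: V2 <- V5 -> V8 -> V9
  P2: V2 <- V5 -> V8 -> V7 <- V9
  P3: V2 <- V5 -> V9
  P4: V2 <- V5 -> V6 <- V9
  P5: V2 <- V5 -> V7 <- V8 -> V9
  P6: V2 <- V5 -> V7 <- V9
That exhausts the simple backdoor paths. Count: 6.

6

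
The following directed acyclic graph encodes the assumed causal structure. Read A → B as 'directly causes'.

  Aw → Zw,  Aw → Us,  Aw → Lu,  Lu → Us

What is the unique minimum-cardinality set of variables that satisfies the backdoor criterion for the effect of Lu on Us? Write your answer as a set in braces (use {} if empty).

Variables eligible for adjustment (non-descendants of Lu, excluding Lu and Us): {Aw, Zw}.
Backdoor paths from Lu to Us:
  P1: Lu <- Aw -> Us
The empty set is not sufficient: P1 (Lu <- Aw -> Us) has no collider blocking it and no conditioned non-collider, so it is open.
Try {Aw}:
  P1: blocked at fork node Aw ∈ conditioning set.
{Aw} contains no descendant of Lu and blocks every backdoor path.
No other singleton works — e.g. {Zw} leaves P1 open — so {Aw} is the unique smallest valid adjustment set.

{Aw}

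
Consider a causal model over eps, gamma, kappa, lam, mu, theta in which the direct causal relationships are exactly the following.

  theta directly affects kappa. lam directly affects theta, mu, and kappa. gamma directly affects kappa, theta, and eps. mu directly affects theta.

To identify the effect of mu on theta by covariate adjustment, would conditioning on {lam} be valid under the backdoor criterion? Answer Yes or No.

Yes

Backdoor paths from mu to theta (paths whose first edge points into mu):
  P1: mu <- lam -> theta
  P2: mu <- lam -> kappa <- gamma -> theta
  P3: mu <- lam -> kappa <- theta
Condition 1 (no descendant of mu in the set): holds — descendants of mu are {kappa, theta}; none are in {lam}.
Condition 2 (every backdoor path blocked by {lam}):
  P1: blocked at fork node lam ∈ conditioning set.
  P2: blocked at fork node lam ∈ conditioning set.
  P3: blocked at fork node lam ∈ conditioning set.
{lam} satisfies the backdoor criterion.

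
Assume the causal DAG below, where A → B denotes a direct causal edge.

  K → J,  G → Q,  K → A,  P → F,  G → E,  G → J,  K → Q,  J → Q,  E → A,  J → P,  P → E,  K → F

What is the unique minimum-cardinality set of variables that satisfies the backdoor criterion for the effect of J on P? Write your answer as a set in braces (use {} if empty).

Variables eligible for adjustment (non-descendants of J, excluding J and P): {G, K}.
Backdoor paths from J to P:
  P1: J <- K -> Q <- G -> E <- P
  P2: J <- K -> A <- E <- P
  P3: J <- K -> F <- P
  P4: J <- G -> Q <- K -> A <- E <- P
  P5: J <- G -> Q <- K -> F <- P
  P6: J <- G -> E <- P
  P7: J <- G -> E -> A <- K -> F <- P
Each backdoor path contains an unconditioned collider, so every path is already blocked with the empty conditioning set:
  P1: blocked at collider Q (neither it nor any descendant is in the conditioning set).
  P2: blocked at collider A (neither it nor any descendant is in the conditioning set).
  P3: blocked at collider F (neither it nor any descendant is in the conditioning set).
  P4: blocked at collider Q (neither it nor any descendant is in the conditioning set).
  P5: blocked at collider Q (neither it nor any descendant is in the conditioning set).
  P6: blocked at collider E (neither it nor any descendant is in the conditioning set).
  P7: blocked at collider A (neither it nor any descendant is in the conditioning set).
The empty set is therefore the unique smallest valid set.

{}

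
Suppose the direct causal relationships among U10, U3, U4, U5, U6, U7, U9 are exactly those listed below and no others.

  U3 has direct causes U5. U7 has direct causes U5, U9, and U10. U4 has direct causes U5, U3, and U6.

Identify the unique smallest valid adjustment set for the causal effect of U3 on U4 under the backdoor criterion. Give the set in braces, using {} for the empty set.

Variables eligible for adjustment (non-descendants of U3, excluding U3 and U4): {U10, U5, U6, U7, U9}.
Backdoor paths from U3 to U4:
  P1: U3 <- U5 -> U4
The empty set is not sufficient: P1 (U3 <- U5 -> U4) has no collider blocking it and no conditioned non-collider, so it is open.
Try {U5}:
  P1: blocked at fork node U5 ∈ conditioning set.
{U5} contains no descendant of U3 and blocks every backdoor path.
No other singleton works — e.g. {U10} leaves P1 open — so {U5} is the unique smallest valid adjustment set.

{U5}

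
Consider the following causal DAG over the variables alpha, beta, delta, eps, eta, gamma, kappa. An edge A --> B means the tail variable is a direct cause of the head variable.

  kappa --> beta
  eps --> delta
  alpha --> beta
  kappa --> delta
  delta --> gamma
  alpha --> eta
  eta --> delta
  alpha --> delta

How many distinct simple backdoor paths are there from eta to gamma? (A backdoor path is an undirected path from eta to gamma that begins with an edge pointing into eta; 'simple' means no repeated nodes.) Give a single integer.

A backdoor path from eta to gamma is any simple undirected path whose first edge points into eta (i.e. leaves eta via a parent).
Parents of eta: {alpha}.
Enumerating:
  P1: eta <- alpha -> delta -> gamma
  P2: eta <- alpha -> beta <- kappa -> delta -> gamma
That exhausts the simple backdoor paths. Count: 2.

2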